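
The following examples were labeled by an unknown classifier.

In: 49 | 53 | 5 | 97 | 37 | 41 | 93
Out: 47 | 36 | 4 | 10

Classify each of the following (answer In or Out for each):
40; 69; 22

Every 'In' example satisfies: ≡ 1 (mod 4). None of the 'Out' examples do.
Out: 40, since 40 mod 4 = 0.
In: 69, since 69 mod 4 = 1.
Out: 22, since 22 mod 4 = 2.

Out, In, Out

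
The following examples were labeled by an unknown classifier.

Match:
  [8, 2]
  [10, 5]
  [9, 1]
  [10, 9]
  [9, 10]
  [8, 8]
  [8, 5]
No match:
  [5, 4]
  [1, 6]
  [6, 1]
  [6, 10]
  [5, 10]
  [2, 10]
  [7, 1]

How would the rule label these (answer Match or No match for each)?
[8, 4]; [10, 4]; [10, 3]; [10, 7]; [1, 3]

A rule that fits every label: first ≥ 8 — true of each 'Match' example, false of each 'No match' one.
[8, 4]: first 8 — checks out, so Match.
[10, 4]: first 10 — checks out, so Match.
[10, 3]: first 10 — checks out, so Match.
[10, 7]: first 10 — checks out, so Match.
[1, 3]: first 1 — lacks this property, so No match.

Match, Match, Match, Match, No match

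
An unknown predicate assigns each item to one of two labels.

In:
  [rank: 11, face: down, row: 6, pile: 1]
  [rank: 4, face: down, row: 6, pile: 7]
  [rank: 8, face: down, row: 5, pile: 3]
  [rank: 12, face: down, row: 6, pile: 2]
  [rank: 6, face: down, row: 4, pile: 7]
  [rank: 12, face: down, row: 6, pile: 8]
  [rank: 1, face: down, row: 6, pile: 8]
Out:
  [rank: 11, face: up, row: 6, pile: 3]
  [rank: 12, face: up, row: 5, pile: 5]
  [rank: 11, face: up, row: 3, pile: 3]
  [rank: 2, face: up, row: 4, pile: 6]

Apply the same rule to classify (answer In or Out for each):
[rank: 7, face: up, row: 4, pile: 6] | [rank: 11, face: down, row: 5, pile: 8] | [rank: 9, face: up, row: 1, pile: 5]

Out, In, Out

Every 'In' example satisfies: face is down. None of the 'Out' examples do.
[rank: 7, face: up, row: 4, pile: 6]: face is up — does not satisfy this, so Out.
[rank: 11, face: down, row: 5, pile: 8]: face is down — satisfies this, so In.
[rank: 9, face: up, row: 1, pile: 5]: face is up — does not satisfy this, so Out.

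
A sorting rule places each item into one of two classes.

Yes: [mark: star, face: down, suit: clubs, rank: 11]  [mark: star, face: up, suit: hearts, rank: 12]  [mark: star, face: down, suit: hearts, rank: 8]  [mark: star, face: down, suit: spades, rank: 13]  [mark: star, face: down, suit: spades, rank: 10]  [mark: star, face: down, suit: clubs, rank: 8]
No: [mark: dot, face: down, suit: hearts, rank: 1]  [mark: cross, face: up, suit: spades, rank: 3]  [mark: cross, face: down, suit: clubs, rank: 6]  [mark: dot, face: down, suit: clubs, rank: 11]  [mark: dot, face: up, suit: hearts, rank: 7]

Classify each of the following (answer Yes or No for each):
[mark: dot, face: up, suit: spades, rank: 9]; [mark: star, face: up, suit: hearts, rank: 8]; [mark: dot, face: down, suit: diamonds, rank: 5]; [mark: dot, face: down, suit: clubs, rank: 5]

No, Yes, No, No

Checking candidate rules against both groups, what survives is: mark is star.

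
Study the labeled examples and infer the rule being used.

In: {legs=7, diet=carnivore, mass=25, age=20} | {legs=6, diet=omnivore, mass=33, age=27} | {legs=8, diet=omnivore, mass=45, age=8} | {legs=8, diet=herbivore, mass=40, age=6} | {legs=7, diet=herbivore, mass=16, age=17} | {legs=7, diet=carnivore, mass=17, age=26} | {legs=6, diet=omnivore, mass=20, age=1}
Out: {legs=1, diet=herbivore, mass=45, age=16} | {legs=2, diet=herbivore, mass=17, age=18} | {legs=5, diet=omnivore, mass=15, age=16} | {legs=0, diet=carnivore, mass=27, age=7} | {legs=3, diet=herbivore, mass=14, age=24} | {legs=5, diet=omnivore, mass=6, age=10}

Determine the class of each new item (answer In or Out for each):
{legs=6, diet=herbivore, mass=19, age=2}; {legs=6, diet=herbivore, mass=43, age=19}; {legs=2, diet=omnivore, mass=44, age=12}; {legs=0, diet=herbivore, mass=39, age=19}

In, In, Out, Out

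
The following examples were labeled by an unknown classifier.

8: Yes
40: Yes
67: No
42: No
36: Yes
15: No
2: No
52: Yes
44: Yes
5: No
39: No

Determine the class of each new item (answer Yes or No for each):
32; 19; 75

Yes, No, No

The classifier is using: multiple of 4.
32 → 32 = 4·8 → Yes. 19 → 19 = 4·4 + 3 → No. 75 → 75 = 4·18 + 3 → No.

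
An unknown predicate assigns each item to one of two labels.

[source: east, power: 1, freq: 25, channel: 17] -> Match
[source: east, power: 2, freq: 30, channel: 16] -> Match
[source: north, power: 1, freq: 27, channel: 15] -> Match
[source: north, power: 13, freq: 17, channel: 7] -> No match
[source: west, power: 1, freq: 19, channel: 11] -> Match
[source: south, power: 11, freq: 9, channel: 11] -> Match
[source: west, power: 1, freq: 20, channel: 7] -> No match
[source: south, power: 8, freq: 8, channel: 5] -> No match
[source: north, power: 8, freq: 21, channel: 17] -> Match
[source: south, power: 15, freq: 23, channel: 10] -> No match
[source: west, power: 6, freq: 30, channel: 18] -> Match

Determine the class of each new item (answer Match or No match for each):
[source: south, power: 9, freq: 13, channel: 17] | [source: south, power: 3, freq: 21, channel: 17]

Match, Match

Rule: channel ≥ 11. This holds for each 'Match' example and fails for each 'No match' one.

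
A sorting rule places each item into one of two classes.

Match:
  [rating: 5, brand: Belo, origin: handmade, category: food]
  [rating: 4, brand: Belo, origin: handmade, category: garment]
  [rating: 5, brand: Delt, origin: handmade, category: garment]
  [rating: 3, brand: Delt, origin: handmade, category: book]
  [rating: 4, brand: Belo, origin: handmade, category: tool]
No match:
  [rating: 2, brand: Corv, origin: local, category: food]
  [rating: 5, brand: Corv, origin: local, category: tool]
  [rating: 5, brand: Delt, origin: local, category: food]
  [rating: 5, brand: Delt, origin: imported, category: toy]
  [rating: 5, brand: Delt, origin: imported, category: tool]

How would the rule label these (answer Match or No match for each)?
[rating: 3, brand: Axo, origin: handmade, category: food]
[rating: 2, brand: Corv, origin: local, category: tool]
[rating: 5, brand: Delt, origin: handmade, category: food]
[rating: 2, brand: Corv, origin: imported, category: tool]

Match, No match, Match, No match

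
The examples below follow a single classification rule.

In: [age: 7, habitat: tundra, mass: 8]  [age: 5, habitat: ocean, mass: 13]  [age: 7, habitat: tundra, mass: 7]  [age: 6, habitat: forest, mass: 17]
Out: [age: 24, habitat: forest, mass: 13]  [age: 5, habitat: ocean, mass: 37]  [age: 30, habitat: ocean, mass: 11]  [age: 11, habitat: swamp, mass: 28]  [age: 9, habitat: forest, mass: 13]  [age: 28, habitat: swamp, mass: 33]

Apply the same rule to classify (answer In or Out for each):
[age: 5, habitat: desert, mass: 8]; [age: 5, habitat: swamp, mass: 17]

The distinguishing property — mass ≤ 17 AND age ≤ 7 — holds for all the 'In' cases and none of the 'Out' cases.
[age: 5, habitat: desert, mass: 8]: mass = 8, age = 5, meets the rule → In.
[age: 5, habitat: swamp, mass: 17]: mass = 17, age = 5, meets the rule → In.

In, In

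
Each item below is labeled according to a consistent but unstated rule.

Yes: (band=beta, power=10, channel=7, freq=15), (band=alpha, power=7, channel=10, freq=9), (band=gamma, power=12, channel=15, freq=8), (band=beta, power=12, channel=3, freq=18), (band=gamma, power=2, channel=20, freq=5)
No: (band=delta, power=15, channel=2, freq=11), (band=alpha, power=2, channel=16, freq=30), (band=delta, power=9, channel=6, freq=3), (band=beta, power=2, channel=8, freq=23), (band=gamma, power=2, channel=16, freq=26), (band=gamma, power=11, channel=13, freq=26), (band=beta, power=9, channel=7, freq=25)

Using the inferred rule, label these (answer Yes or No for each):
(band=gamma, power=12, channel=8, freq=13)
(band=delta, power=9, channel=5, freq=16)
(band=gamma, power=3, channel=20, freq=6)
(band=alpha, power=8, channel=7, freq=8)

Yes, No, Yes, Yes

One predicate separates the groups cleanly: band is not delta AND freq ≤ 18.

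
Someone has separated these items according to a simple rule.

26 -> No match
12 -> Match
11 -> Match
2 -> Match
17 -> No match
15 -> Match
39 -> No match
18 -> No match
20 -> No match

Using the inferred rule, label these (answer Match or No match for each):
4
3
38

Match, Match, No match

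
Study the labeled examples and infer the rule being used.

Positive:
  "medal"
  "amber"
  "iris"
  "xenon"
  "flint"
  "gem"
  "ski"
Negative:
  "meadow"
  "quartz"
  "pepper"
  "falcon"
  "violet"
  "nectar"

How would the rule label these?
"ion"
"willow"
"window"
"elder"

Every 'Positive' example satisfies: length ≤ 5. None of the 'Negative' examples do.
"ion" → length 3 → Positive.
"willow" → length 6 → Negative.
"window" → length 6 → Negative.
"elder" → length 5 → Positive.

Positive, Negative, Negative, Positive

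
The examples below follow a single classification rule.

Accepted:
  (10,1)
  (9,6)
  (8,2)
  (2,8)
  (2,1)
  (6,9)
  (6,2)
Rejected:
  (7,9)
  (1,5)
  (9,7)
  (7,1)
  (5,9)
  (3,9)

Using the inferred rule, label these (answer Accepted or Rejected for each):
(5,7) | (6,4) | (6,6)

Rejected, Accepted, Accepted

Checking candidate rules against both groups, what survives is: product is even.
(5,7): 5·7 = 35 — does not pass, so Rejected.
(6,4): 6·4 = 24 — qualifies, so Accepted.
(6,6): 6·6 = 36 — qualifies, so Accepted.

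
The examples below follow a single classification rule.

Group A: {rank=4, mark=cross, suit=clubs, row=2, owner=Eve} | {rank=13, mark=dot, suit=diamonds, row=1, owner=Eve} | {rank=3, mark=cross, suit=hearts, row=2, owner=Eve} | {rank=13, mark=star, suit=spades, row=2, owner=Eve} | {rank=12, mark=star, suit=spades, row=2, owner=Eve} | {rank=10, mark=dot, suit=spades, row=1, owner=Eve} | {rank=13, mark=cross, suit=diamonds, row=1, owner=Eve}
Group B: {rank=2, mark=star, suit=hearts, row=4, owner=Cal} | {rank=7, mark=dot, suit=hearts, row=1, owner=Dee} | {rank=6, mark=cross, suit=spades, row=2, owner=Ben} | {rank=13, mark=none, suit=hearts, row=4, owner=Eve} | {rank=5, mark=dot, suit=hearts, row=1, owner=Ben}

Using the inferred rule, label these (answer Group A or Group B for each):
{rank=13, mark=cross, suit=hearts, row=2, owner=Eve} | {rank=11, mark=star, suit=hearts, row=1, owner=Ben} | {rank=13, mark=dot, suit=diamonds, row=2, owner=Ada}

Group A, Group B, Group B

A rule that fits every label: owner is Eve AND row ≤ 2 — true of each 'Group A' example, false of each 'Group B' one.
Group A: {rank=13, mark=cross, suit=hearts, row=2, owner=Eve}, since owner is Eve, row = 2. Group B: {rank=11, mark=star, suit=hearts, row=1, owner=Ben}, since owner is Ben, row = 1. Group B: {rank=13, mark=dot, suit=diamonds, row=2, owner=Ada}, since owner is Ada, row = 2.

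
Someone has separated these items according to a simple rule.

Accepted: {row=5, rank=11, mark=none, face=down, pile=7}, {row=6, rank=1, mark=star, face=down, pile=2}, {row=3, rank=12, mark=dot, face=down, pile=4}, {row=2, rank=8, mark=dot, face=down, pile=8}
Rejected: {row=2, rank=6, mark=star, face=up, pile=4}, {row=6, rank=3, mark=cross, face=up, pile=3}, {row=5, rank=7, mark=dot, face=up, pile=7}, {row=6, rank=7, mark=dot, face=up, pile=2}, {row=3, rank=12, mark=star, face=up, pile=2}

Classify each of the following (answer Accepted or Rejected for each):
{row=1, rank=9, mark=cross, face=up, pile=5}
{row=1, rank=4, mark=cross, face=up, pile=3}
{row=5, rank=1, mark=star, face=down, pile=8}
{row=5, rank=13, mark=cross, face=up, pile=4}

The distinguishing property — face is down — holds for all the 'Accepted' cases and none of the 'Rejected' cases.
{row=1, rank=9, mark=cross, face=up, pile=5}: Rejected (face is up). {row=1, rank=4, mark=cross, face=up, pile=3}: Rejected (face is up). {row=5, rank=1, mark=star, face=down, pile=8}: Accepted (face is down). {row=5, rank=13, mark=cross, face=up, pile=4}: Rejected (face is up).

Rejected, Rejected, Accepted, Rejected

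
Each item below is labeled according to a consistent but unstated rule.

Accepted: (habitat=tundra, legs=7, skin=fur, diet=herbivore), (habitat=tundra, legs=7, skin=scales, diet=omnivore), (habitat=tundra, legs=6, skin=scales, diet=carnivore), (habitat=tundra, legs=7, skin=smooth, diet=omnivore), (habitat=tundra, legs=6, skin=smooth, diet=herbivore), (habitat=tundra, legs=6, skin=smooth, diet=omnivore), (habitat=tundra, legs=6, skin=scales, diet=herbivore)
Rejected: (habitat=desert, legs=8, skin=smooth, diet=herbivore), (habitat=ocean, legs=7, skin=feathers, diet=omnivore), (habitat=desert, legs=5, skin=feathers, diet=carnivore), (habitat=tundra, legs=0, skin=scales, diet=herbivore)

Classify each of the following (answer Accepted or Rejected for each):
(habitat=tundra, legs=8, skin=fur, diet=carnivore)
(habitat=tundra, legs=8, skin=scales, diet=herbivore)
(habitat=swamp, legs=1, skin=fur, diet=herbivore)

Accepted, Accepted, Rejected

Rule: habitat is tundra AND legs ≥ 5. This holds for each 'Accepted' example and fails for each 'Rejected' one.
(habitat=tundra, legs=8, skin=fur, diet=carnivore) — habitat is tundra, legs = 8, hence Accepted.
(habitat=tundra, legs=8, skin=scales, diet=herbivore) — habitat is tundra, legs = 8, hence Accepted.
(habitat=swamp, legs=1, skin=fur, diet=herbivore) — habitat is swamp, legs = 1, hence Rejected.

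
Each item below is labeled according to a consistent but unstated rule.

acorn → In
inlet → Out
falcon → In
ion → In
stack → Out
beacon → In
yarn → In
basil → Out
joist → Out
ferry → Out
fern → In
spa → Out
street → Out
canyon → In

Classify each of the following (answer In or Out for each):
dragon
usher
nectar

The classifier is using: ends with 'n'.
dragon: ends with 'n', checks out → In.
usher: ends with 'r', does not satisfy this → Out.
nectar: ends with 'r', does not satisfy this → Out.

In, Out, Out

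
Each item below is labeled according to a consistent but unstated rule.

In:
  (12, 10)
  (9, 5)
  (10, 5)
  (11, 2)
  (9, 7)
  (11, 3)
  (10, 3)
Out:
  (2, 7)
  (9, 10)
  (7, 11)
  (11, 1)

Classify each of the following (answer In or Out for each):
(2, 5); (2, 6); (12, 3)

Out, Out, In

The classifier is using: first > second AND sum ≥ 13.
(2, 5) → 2 < 5, 2+5 = 7 → Out. (2, 6) → 2 < 6, 2+6 = 8 → Out. (12, 3) → 12 > 3, 12+3 = 15 → In.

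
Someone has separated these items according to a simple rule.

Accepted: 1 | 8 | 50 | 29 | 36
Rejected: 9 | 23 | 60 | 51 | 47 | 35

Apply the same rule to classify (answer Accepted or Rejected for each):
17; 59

Rejected, Rejected

The classifier is using: ≡ 1 (mod 7).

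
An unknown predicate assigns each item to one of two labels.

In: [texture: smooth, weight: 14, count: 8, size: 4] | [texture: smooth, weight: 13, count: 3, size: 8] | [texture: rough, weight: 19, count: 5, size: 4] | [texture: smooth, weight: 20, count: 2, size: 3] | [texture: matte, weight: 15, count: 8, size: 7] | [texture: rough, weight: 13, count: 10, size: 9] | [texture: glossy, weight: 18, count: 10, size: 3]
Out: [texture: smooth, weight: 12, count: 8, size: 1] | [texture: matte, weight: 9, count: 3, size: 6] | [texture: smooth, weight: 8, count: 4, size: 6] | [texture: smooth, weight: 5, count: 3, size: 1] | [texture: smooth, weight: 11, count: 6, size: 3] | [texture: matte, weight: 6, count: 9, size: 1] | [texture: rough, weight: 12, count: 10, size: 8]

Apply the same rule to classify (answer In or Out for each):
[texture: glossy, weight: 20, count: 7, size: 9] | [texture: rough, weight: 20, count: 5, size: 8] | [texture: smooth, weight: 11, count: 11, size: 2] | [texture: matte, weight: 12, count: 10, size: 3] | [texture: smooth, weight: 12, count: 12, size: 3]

In, In, Out, Out, Out

The distinguishing property — weight ≥ 13 — holds for all the 'In' cases and none of the 'Out' cases.
[texture: glossy, weight: 20, count: 7, size: 9] → weight = 20 → In.
[texture: rough, weight: 20, count: 5, size: 8] → weight = 20 → In.
[texture: smooth, weight: 11, count: 11, size: 2] → weight = 11 → Out.
[texture: matte, weight: 12, count: 10, size: 3] → weight = 12 → Out.
[texture: smooth, weight: 12, count: 12, size: 3] → weight = 12 → Out.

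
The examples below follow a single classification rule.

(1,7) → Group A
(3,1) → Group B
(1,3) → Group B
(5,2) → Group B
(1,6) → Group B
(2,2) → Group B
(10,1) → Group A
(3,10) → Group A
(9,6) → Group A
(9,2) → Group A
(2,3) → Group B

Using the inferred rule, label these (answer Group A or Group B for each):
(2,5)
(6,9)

Group B, Group A

The common property of the 'Group A' items is: sum ≥ 8. No 'Group B' item has it.
Group B: (2,5), since 2+5 = 7.
Group A: (6,9), since 6+9 = 15.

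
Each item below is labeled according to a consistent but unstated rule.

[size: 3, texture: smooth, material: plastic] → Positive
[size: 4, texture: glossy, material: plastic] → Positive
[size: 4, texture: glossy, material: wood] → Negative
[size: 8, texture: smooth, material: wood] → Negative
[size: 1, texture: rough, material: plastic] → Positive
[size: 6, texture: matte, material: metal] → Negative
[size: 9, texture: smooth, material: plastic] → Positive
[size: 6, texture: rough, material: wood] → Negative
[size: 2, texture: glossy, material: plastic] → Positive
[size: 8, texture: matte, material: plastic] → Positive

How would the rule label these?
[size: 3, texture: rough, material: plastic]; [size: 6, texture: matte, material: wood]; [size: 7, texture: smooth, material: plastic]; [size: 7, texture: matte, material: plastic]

Positive, Negative, Positive, Positive

Every 'Positive' example satisfies: material is plastic. None of the 'Negative' examples do.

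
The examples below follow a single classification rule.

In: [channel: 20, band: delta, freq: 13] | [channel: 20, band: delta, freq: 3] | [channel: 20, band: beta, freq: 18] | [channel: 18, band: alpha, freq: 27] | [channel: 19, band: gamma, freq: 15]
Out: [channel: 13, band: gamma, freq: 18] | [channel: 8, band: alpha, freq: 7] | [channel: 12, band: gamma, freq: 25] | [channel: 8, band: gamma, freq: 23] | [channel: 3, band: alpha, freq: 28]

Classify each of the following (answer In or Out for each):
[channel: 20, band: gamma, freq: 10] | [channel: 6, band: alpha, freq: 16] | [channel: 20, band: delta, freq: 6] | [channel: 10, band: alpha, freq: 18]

One predicate separates the groups cleanly: channel ≥ 18.

In, Out, In, Out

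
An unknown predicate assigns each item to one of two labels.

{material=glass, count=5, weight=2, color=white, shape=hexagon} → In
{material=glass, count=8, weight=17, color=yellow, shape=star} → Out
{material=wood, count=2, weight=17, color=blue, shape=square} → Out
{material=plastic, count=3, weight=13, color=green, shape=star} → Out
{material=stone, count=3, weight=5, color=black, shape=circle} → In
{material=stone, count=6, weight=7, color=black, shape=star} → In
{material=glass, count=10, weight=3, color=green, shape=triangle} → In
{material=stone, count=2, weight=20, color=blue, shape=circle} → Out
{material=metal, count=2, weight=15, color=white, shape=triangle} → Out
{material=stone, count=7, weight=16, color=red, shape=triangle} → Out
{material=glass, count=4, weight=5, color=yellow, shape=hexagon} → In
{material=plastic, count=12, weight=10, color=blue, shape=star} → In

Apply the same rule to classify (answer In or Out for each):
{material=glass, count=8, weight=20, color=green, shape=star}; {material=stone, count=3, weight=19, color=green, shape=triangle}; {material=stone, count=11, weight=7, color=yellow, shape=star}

Out, Out, In

The pattern is that an item is 'In' exactly when: weight ≤ 10.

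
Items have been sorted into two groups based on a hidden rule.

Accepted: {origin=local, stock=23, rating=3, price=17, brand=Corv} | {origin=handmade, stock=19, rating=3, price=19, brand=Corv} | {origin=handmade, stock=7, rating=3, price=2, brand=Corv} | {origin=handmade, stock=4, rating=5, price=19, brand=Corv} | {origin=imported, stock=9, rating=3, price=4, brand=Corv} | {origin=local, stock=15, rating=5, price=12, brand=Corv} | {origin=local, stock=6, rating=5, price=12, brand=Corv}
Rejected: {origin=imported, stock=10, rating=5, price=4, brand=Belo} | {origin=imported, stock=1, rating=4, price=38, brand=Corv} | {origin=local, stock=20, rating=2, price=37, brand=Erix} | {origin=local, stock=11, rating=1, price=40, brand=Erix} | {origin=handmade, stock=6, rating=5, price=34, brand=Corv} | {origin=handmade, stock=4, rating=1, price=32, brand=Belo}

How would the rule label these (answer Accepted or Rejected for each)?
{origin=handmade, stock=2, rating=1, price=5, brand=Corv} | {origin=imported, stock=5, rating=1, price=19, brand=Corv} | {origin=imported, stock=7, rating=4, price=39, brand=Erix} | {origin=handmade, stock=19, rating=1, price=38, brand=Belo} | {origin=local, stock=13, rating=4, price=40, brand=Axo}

Accepted, Accepted, Rejected, Rejected, Rejected

The simplest hypothesis consistent with all the labels is: brand is Corv AND price ≤ 19.
Accepted: {origin=handmade, stock=2, rating=1, price=5, brand=Corv}, since brand is Corv, price = 5. Accepted: {origin=imported, stock=5, rating=1, price=19, brand=Corv}, since brand is Corv, price = 19. Rejected: {origin=imported, stock=7, rating=4, price=39, brand=Erix}, since brand is Erix, price = 39. Rejected: {origin=handmade, stock=19, rating=1, price=38, brand=Belo}, since brand is Belo, price = 38. Rejected: {origin=local, stock=13, rating=4, price=40, brand=Axo}, since brand is Axo, price = 40.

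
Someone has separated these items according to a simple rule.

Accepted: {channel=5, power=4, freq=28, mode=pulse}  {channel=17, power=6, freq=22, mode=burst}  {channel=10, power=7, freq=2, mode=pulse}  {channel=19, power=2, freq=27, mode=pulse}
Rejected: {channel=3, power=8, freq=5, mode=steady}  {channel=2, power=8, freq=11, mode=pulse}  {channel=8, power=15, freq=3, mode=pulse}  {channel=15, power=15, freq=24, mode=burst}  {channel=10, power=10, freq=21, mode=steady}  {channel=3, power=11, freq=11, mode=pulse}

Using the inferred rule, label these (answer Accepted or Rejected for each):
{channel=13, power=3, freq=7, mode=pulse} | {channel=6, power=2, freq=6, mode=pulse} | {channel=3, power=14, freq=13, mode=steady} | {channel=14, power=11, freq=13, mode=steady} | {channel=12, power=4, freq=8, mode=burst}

Accepted, Accepted, Rejected, Rejected, Accepted

Rule: power ≤ 7. This holds for each 'Accepted' example and fails for each 'Rejected' one.
{channel=13, power=3, freq=7, mode=pulse} — power = 3, hence Accepted. {channel=6, power=2, freq=6, mode=pulse} — power = 2, hence Accepted. {channel=3, power=14, freq=13, mode=steady} — power = 14, hence Rejected. {channel=14, power=11, freq=13, mode=steady} — power = 11, hence Rejected. {channel=12, power=4, freq=8, mode=burst} — power = 4, hence Accepted.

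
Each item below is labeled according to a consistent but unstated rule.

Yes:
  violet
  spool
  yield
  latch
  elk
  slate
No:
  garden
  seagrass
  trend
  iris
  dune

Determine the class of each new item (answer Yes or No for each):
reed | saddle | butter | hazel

The common property of the 'Yes' items is: contains 'l'. No 'No' item has it.
reed — no 'l', hence No.
saddle — has 'l', hence Yes.
butter — no 'l', hence No.
hazel — has 'l', hence Yes.

No, Yes, No, Yes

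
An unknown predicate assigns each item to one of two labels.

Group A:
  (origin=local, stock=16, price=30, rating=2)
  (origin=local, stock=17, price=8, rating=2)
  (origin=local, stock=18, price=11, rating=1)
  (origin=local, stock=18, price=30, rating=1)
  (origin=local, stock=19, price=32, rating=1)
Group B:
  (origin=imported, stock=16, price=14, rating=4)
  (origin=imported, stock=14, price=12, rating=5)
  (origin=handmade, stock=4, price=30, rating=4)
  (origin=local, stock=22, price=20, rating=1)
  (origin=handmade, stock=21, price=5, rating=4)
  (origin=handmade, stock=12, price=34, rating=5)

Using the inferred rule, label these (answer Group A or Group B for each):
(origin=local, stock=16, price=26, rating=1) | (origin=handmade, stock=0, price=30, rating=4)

The simplest hypothesis consistent with all the labels is: origin is local AND stock ≤ 19.

Group A, Group B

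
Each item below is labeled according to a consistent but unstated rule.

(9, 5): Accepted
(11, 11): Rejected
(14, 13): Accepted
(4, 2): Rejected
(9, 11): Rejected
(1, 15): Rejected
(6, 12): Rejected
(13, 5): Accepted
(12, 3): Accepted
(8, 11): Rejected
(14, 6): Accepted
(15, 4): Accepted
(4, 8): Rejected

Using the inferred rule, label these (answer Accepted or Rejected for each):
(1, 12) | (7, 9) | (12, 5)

Rejected, Rejected, Accepted

The pattern is that an item is 'Accepted' exactly when: first > second AND sum ≥ 12.
(1, 12) — 1 < 12, 1+12 = 13, hence Rejected.
(7, 9) — 7 < 9, 7+9 = 16, hence Rejected.
(12, 5) — 12 > 5, 12+5 = 17, hence Accepted.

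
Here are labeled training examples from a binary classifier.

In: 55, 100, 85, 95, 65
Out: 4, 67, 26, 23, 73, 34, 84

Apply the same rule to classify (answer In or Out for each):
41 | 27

One predicate separates the groups cleanly: multiple of 5.
Out: 41, since 41 = 5·8 + 1.
Out: 27, since 27 = 5·5 + 2.

Out, Out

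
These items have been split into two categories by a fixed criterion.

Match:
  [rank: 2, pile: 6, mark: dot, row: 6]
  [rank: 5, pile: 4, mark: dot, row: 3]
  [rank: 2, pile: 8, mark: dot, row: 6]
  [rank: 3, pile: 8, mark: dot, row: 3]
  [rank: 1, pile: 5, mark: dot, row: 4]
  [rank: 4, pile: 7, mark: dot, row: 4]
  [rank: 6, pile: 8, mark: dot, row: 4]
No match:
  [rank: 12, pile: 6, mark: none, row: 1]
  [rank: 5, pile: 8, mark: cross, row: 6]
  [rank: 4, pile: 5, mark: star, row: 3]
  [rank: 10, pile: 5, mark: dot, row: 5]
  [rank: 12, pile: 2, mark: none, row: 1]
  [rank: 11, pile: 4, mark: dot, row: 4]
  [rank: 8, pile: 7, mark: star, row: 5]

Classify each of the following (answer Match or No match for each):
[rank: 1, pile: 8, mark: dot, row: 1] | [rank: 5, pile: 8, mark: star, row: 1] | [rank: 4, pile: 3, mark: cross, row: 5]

The pattern is that an item is 'Match' exactly when: mark is dot AND rank ≤ 6.

Match, No match, No match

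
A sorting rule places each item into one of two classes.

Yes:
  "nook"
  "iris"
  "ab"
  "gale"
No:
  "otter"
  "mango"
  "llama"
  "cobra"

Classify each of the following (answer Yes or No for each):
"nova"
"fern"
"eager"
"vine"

Every 'Yes' example satisfies: even length. None of the 'No' examples do.
"nova" — length 4, hence Yes.
"fern" — length 4, hence Yes.
"eager" — length 5, hence No.
"vine" — length 4, hence Yes.

Yes, Yes, No, Yes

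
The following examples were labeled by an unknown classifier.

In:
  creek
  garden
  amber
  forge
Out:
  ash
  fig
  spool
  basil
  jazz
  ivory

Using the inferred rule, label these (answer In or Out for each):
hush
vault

Out, Out

The classifier is using: contains 'e'.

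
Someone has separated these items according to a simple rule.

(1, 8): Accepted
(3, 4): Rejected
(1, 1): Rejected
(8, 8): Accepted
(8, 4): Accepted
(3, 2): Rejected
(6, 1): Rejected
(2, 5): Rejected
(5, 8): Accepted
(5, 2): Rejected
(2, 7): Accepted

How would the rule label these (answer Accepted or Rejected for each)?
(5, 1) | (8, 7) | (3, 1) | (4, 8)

Rejected, Accepted, Rejected, Accepted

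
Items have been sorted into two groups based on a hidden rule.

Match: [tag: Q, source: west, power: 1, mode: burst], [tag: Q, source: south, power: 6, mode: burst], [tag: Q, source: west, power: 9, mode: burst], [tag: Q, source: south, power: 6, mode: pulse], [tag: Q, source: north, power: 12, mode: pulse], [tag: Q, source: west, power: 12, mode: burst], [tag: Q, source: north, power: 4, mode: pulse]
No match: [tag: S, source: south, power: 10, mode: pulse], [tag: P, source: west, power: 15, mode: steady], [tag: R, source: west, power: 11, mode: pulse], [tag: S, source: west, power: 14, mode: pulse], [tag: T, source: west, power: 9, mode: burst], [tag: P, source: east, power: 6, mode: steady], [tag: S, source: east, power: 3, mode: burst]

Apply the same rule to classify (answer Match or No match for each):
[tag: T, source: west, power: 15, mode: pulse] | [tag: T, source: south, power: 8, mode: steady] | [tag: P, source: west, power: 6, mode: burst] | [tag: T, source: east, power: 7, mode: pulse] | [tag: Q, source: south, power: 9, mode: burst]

No match, No match, No match, No match, Match

All 'Match' examples share one property — tag is Q — and every 'No match' example lacks it.
[tag: T, source: west, power: 15, mode: pulse]: tag is T — does not satisfy this, so No match.
[tag: T, source: south, power: 8, mode: steady]: tag is T — does not satisfy this, so No match.
[tag: P, source: west, power: 6, mode: burst]: tag is P — does not satisfy this, so No match.
[tag: T, source: east, power: 7, mode: pulse]: tag is T — does not satisfy this, so No match.
[tag: Q, source: south, power: 9, mode: burst]: tag is Q — satisfies this, so Match.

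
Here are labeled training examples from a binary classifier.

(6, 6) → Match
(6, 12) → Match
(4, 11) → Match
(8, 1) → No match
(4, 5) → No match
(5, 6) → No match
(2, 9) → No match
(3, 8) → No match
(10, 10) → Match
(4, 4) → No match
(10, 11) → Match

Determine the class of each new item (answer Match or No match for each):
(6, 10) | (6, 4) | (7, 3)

Match, No match, No match

One predicate separates the groups cleanly: sum ≥ 12.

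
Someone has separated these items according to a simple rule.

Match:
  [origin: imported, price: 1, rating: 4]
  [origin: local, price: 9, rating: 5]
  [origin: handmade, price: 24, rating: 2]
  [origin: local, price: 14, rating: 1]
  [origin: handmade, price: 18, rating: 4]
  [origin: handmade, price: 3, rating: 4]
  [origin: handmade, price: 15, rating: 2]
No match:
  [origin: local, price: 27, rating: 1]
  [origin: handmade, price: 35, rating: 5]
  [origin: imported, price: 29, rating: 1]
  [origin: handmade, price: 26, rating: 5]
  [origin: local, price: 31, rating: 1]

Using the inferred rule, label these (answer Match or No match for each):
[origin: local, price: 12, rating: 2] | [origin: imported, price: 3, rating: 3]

Rule: price ≤ 24. This holds for each 'Match' example and fails for each 'No match' one.
[origin: local, price: 12, rating: 2] → price = 12 → Match.
[origin: imported, price: 3, rating: 3] → price = 3 → Match.

Match, Match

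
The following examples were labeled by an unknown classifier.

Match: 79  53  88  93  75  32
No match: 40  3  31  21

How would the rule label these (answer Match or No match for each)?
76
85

Match, Match

'Match' ⟺ digit sum ≥ 5.
76 → digit sum 7+6 = 13 → Match.
85 → digit sum 8+5 = 13 → Match.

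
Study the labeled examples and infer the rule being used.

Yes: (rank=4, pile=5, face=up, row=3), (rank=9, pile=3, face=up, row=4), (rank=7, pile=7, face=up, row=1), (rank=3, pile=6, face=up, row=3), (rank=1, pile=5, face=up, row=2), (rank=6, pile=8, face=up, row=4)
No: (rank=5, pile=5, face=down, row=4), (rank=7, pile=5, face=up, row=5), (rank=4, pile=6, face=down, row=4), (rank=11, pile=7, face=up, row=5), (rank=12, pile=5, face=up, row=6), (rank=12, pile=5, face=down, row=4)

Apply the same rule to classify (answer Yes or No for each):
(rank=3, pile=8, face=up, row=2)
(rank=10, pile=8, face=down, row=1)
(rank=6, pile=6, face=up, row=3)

Rule: face is up AND row ≤ 4. This holds for each 'Yes' example and fails for each 'No' one.
(rank=3, pile=8, face=up, row=2) — face is up, row = 2, hence Yes. (rank=10, pile=8, face=down, row=1) — face is down, row = 1, hence No. (rank=6, pile=6, face=up, row=3) — face is up, row = 3, hence Yes.

Yes, No, Yes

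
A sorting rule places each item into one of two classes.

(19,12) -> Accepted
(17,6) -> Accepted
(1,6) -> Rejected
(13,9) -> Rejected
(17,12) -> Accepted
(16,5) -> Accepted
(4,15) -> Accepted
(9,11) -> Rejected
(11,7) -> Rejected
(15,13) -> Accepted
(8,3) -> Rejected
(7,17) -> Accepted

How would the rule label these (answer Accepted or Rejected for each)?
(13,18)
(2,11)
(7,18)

Accepted, Rejected, Accepted

The distinguishing property — max ≥ 15 — holds for all the 'Accepted' cases and none of the 'Rejected' cases.
(13,18): Accepted (max 18).
(2,11): Rejected (max 11).
(7,18): Accepted (max 18).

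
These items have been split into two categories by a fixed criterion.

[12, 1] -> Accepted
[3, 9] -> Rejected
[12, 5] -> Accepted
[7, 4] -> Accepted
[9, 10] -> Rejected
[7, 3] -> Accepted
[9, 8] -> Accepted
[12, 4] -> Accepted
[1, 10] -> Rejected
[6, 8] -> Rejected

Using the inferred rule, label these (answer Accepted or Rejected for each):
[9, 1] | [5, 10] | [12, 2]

Accepted, Rejected, Accepted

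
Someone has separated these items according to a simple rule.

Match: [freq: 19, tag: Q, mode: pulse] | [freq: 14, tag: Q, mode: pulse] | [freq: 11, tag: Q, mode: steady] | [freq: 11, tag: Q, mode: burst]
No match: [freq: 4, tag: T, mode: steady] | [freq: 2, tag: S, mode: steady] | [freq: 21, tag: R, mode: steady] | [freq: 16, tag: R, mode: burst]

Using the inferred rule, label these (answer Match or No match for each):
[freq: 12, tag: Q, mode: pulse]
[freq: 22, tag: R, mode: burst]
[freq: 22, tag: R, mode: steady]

Match, No match, No match

All 'Match' examples share one property — tag is Q — and every 'No match' example lacks it.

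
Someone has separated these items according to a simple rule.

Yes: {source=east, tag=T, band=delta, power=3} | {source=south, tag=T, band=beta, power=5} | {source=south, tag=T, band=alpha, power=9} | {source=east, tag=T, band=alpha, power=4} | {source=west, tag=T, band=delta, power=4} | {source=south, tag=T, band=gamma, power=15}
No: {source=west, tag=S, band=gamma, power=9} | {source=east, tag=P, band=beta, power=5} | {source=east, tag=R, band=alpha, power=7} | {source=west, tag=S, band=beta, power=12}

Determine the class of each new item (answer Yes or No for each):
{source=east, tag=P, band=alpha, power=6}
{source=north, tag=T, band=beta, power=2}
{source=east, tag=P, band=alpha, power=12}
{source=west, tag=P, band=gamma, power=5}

No, Yes, No, No

The distinguishing property — tag is T — holds for all the 'Yes' cases and none of the 'No' cases.
{source=east, tag=P, band=alpha, power=6}: No (tag is P). {source=north, tag=T, band=beta, power=2}: Yes (tag is T). {source=east, tag=P, band=alpha, power=12}: No (tag is P). {source=west, tag=P, band=gamma, power=5}: No (tag is P).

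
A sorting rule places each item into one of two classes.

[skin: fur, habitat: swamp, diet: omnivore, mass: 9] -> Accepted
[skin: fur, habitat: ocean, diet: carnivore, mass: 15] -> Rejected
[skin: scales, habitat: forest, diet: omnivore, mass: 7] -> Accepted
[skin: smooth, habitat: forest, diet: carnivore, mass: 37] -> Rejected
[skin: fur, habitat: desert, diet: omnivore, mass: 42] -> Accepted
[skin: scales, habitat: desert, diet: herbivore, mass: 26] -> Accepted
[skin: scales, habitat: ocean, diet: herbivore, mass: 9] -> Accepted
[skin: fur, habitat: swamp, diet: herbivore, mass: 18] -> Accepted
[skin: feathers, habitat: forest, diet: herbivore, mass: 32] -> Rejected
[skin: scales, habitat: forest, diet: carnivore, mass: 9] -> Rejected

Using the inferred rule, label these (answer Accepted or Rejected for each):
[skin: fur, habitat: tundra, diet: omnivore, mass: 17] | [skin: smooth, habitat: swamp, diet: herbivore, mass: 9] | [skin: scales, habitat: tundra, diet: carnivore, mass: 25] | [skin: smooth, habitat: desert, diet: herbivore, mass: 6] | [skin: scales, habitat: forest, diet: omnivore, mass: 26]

Accepted, Accepted, Rejected, Accepted, Accepted

The rule appears to be: diet is not carnivore AND mass ≠ 32.
Accepted: [skin: fur, habitat: tundra, diet: omnivore, mass: 17], since diet is omnivore, mass = 17. Accepted: [skin: smooth, habitat: swamp, diet: herbivore, mass: 9], since diet is herbivore, mass = 9. Rejected: [skin: scales, habitat: tundra, diet: carnivore, mass: 25], since diet is carnivore, mass = 25. Accepted: [skin: smooth, habitat: desert, diet: herbivore, mass: 6], since diet is herbivore, mass = 6. Accepted: [skin: scales, habitat: forest, diet: omnivore, mass: 26], since diet is omnivore, mass = 26.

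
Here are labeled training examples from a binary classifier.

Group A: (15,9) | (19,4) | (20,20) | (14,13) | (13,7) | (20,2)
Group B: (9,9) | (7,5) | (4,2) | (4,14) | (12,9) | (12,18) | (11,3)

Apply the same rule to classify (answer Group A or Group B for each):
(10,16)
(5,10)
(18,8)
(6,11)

Group B, Group B, Group A, Group B

The rule appears to be: first ≥ 13.
Group B: (10,16), since first 10.
Group B: (5,10), since first 5.
Group A: (18,8), since first 18.
Group B: (6,11), since first 6.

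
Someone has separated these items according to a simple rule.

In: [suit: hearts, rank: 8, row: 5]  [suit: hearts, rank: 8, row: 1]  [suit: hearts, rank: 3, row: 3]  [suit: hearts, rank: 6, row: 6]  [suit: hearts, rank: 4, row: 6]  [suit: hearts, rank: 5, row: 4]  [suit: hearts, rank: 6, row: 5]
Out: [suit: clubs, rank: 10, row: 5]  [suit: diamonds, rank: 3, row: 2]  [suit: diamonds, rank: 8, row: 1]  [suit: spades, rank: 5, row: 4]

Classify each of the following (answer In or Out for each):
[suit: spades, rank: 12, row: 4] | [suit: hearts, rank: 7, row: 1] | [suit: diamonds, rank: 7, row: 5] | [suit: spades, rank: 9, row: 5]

Out, In, Out, Out

Looking at the examples, the only property every 'In' case has and every 'Out' case lacks is: suit is hearts.
[suit: spades, rank: 12, row: 4]: suit is spades — lacks this property, so Out. [suit: hearts, rank: 7, row: 1]: suit is hearts — has this property, so In. [suit: diamonds, rank: 7, row: 5]: suit is diamonds — lacks this property, so Out. [suit: spades, rank: 9, row: 5]: suit is spades — lacks this property, so Out.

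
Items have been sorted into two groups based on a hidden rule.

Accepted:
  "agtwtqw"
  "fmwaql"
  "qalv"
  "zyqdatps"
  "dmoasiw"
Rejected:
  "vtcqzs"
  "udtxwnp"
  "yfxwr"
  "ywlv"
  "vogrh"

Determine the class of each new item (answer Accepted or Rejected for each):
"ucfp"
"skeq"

Rejected, Rejected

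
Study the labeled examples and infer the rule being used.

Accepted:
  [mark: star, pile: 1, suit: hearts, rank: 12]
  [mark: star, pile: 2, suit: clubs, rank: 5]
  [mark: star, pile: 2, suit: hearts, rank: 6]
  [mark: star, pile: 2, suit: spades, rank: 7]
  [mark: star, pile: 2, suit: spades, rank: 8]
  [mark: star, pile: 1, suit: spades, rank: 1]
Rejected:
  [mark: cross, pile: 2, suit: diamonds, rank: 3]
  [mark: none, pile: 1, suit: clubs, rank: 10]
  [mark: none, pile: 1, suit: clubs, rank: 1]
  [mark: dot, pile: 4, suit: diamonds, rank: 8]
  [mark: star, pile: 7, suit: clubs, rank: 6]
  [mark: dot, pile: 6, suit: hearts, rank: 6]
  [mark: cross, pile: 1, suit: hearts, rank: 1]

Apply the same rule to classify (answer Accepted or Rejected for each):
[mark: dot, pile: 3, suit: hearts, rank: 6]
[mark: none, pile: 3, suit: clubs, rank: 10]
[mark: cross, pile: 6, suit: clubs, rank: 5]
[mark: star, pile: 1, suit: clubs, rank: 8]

Rejected, Rejected, Rejected, Accepted

Rule: mark is star AND pile ≤ 2. This holds for each 'Accepted' example and fails for each 'Rejected' one.
[mark: dot, pile: 3, suit: hearts, rank: 6] — mark is dot, pile = 3, hence Rejected.
[mark: none, pile: 3, suit: clubs, rank: 10] — mark is none, pile = 3, hence Rejected.
[mark: cross, pile: 6, suit: clubs, rank: 5] — mark is cross, pile = 6, hence Rejected.
[mark: star, pile: 1, suit: clubs, rank: 8] — mark is star, pile = 1, hence Accepted.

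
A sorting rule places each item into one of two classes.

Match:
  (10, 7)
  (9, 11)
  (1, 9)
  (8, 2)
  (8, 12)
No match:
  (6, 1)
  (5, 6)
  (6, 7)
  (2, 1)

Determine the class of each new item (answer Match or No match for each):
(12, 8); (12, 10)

The common property of the 'Match' items is: max ≥ 8. No 'No match' item has it.
(12, 8): max 12, passes → Match. (12, 10): max 12, passes → Match.

Match, Match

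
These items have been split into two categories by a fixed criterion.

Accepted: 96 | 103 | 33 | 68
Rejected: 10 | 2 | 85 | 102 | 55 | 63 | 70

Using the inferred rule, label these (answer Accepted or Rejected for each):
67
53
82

The classifier is using: ≡ 5 (mod 7).
67 — 67 mod 7 = 4, hence Rejected. 53 — 53 mod 7 = 4, hence Rejected. 82 — 82 mod 7 = 5, hence Accepted.

Rejected, Rejected, Accepted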